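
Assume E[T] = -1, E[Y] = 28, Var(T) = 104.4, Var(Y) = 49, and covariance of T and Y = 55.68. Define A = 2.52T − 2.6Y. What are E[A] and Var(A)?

E[A] = 2.52·E[T] + (-2.6)·E[Y] = 2.52·(-1) + (-2.6)·28 = -75.32.
Var(A) = a²·Var(T) + b²·Var(Y) + 2ab·covariance of T and Y with a = 2.52, b = -2.6.
= 2.52²·104.4 + (-2.6)²·49 + 2·2.52·(-2.6)·55.68
= 662.98176 + 331.24 + (-729.63072) = 264.59104.

E[A] = -75.32, Var(A) = 264.59104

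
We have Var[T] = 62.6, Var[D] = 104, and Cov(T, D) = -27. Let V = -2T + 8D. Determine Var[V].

Var[V] = 7770.4

Var[V] = a²·Var[T] + b²·Var[D] + 2ab·Cov(T, D) with a = -2, b = 8.
= (-2)²·62.6 + 8²·104 + 2·(-2)·8·(-27)
= 250.4 + 6656 + 864 = 7770.4.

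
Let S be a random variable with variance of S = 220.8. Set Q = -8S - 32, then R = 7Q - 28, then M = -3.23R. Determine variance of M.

variance of M = 7224040.42752

variance of Q = (-8)²·220.8 = 14131.2.
variance of R = 7²·14131.2 = 692428.8.
variance of M = (-3.23)²·692428.8 = 7224040.42752.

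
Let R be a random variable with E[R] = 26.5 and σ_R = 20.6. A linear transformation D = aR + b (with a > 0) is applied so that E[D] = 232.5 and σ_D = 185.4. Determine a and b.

a = 9, b = -6

σ_D = a·σ_R (a > 0), so a = 185.4/20.6 = 9.
E[D] = a·E[R] + b, so b = 232.5 − 9·26.5 = -6.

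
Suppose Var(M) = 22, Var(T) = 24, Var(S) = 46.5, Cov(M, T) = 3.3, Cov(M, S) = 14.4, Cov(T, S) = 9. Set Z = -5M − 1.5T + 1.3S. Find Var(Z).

Var(Z) = 509.785

Var(Z) = a²·Var(M) + b²·Var(T) + c²·Var(S) + 2ab·Cov(M, T) + 2ac·Cov(M, S) + 2bc·Cov(T, S), with a = -5, b = -1.5, c = 1.3.
= 550 + 54 + 78.585 + 49.5 + (-187.2) + (-35.1)
= 509.785.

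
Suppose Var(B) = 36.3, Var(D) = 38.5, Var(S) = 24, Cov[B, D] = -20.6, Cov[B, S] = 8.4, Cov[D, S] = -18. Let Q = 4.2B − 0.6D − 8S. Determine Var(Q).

Var(Q) = a²·Var(B) + b²·Var(D) + c²·Var(S) + 2ab·Cov[B, D] + 2ac·Cov[B, S] + 2bc·Cov[D, S], with a = 4.2, b = -0.6, c = -8.
= 640.332 + 13.86 + 1536 + 103.824 + (-564.48) + (-172.8)
= 1556.736.

Var(Q) = 1556.736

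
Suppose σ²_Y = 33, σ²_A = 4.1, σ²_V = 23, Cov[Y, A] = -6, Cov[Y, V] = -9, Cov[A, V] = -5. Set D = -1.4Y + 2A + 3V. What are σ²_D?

σ²_D = a²·σ²_Y + b²·σ²_A + c²·σ²_V + 2ab·Cov[Y, A] + 2ac·Cov[Y, V] + 2bc·Cov[A, V], with a = -1.4, b = 2, c = 3.
= 64.68 + 16.4 + 207 + 33.6 + 75.6 + (-60)
= 337.28.

σ²_D = 337.28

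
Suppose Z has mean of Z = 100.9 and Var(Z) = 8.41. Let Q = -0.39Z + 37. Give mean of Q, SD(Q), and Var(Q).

Q = -0.39Z + 37 is linear with a = -0.39, b = 37.
mean of Q = a·mean of Z + b = (-0.39)·100.9 + 37 = -2.351.
SD(Z) = √8.41 = 2.9.
SD(Q) = |a|·SD(Z) = |-0.39|·2.9 = 1.131.
Var(Q) = a²·Var(Z) = (-0.39)²·8.41 = 1.279161 (the additive constant 37 does not affect variance).

mean of Q = -2.351, SD(Q) = 1.131, Var(Q) = 1.279161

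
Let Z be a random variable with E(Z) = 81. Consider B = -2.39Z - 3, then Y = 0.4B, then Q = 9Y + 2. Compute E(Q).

E(Q) = -705.724

E(B) = (-2.39)·81 + (-3) = -196.59.
E(Y) = 0.4·(-196.59) = -78.636.
E(Q) = 9·(-78.636) + 2 = -705.724.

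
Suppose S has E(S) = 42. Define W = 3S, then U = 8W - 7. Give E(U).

E(W) = 3·42 = 126.
E(U) = 8·126 + (-7) = 1001.

E(U) = 1001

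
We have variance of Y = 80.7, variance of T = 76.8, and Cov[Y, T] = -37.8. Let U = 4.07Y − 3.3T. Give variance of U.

variance of U = a²·variance of Y + b²·variance of T + 2ab·Cov[Y, T] with a = 4.07, b = -3.3.
= 4.07²·80.7 + (-3.3)²·76.8 + 2·4.07·(-3.3)·(-37.8)
= 1336.78743 + 836.352 + 1015.3836 = 3188.52303.

variance of U = 3188.52303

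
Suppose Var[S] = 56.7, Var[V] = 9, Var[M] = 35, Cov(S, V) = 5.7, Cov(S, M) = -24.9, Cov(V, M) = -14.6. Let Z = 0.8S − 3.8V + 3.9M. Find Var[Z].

Var[Z] = 941.31

Var[Z] = a²·Var[S] + b²·Var[V] + c²·Var[M] + 2ab·Cov(S, V) + 2ac·Cov(S, M) + 2bc·Cov(V, M), with a = 0.8, b = -3.8, c = 3.9.
= 36.288 + 129.96 + 532.35 + (-34.656) + (-155.376) + 432.744
= 941.31.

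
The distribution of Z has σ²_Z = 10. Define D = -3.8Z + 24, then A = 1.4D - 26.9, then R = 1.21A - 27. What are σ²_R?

σ²_D = (-3.8)²·10 = 144.4.
σ²_A = 1.4²·144.4 = 283.024.
σ²_R = 1.21²·283.024 = 414.3754384.

σ²_R = 414.3754384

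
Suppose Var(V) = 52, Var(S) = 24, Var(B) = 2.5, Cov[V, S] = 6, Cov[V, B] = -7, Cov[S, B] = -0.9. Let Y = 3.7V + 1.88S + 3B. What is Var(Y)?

Var(Y) = a²·Var(V) + b²·Var(S) + c²·Var(B) + 2ab·Cov[V, S] + 2ac·Cov[V, B] + 2bc·Cov[S, B], with a = 3.7, b = 1.88, c = 3.
= 711.88 + 84.8256 + 22.5 + 83.472 + (-155.4) + (-10.152)
= 737.1256.

Var(Y) = 737.1256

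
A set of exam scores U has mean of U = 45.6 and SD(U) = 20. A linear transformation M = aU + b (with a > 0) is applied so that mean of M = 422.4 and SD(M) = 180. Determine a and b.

SD(M) = a·SD(U) (a > 0), so a = 180/20 = 9.
mean of M = a·mean of U + b, so b = 422.4 − 9·45.6 = 12.

a = 9, b = 12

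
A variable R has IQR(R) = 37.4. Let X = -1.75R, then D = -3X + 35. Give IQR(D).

IQR(X) = |-1.75|·37.4 = 65.45.
IQR(D) = |-3|·65.45 = 196.35.

IQR(D) = 196.35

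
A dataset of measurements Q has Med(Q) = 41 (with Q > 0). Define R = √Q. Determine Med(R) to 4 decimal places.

√Q is monotone on this domain, so Med(R) = √(41) ≈ 6.4031.

Med(R) = 6.4031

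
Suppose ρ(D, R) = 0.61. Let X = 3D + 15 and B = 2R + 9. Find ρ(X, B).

Linear rescalings preserve correlation up to sign; here the slopes 3 and 2 have the same sign, so ρ(X, B) = ρ(D, R) = 0.61.

ρ(X, B) = 0.61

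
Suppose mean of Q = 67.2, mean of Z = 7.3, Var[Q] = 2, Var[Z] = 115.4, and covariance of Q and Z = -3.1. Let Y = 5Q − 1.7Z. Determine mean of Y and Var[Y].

mean of Y = 323.59, Var[Y] = 436.206

mean of Y = 5·mean of Q + (-1.7)·mean of Z = 5·67.2 + (-1.7)·7.3 = 323.59.
Var[Y] = a²·Var[Q] + b²·Var[Z] + 2ab·covariance of Q and Z with a = 5, b = -1.7.
= 5²·2 + (-1.7)²·115.4 + 2·5·(-1.7)·(-3.1)
= 50 + 333.506 + 52.7 = 436.206.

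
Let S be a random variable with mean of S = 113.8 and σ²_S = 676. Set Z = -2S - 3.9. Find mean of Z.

Z = -2S - 3.9 is linear with a = -2, b = -3.9.
mean of Z = a·mean of S + b = (-2)·113.8 + (-3.9) = -231.5.

mean of Z = -231.5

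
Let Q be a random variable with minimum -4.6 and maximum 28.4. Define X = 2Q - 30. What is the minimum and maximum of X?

a = 2 > 0, so min(X) = a·min(Q)+b = 2·(-4.6) + (-30) = -39.2 and max(X) = 2·28.4 + (-30) = 26.8.

min(X) = -39.2, max(X) = 26.8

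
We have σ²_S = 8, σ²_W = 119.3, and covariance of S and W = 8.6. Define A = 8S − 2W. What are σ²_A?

σ²_A = 714

σ²_A = a²·σ²_S + b²·σ²_W + 2ab·covariance of S and W with a = 8, b = -2.
= 8²·8 + (-2)²·119.3 + 2·8·(-2)·8.6
= 512 + 477.2 + (-275.2) = 714.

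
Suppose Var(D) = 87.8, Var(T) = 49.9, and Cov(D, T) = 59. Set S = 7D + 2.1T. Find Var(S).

Var(S) = 6256.859

Var(S) = a²·Var(D) + b²·Var(T) + 2ab·Cov(D, T) with a = 7, b = 2.1.
= 7²·87.8 + 2.1²·49.9 + 2·7·2.1·59
= 4302.2 + 220.059 + 1734.6 = 6256.859.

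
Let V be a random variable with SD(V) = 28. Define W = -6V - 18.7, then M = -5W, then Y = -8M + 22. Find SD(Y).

SD(Y) = 6720

SD(W) = |-6|·28 = 168.
SD(M) = |-5|·168 = 840.
SD(Y) = |-8|·840 = 6720.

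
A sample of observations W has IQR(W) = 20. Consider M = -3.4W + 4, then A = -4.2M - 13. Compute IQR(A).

IQR(M) = |-3.4|·20 = 68.
IQR(A) = |-4.2|·68 = 285.6.

IQR(A) = 285.6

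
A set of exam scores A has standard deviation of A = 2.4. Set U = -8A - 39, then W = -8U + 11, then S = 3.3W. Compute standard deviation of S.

standard deviation of S = 506.88

standard deviation of U = |-8|·2.4 = 19.2.
standard deviation of W = |-8|·19.2 = 153.6.
standard deviation of S = |3.3|·153.6 = 506.88.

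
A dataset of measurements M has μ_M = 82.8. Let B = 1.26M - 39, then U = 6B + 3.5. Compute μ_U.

μ_U = 395.468

μ_B = 1.26·82.8 + (-39) = 65.328.
μ_U = 6·65.328 + 3.5 = 395.468.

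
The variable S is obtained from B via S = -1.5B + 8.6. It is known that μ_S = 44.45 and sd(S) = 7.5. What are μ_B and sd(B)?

μ_B = -23.9, sd(B) = 5

From S = -1.5B + 8.6: μ_S = a·μ_B + b, so μ_B = (μ_S − b)/a = (44.45 − 8.6)/(-1.5) = -23.9.
sd(S) = |a|·sd(B), so sd(B) = 7.5/|-1.5| = 5.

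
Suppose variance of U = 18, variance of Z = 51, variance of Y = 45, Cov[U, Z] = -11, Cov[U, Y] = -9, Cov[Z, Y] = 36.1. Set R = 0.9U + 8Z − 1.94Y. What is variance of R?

variance of R = a²·variance of U + b²·variance of Z + c²·variance of Y + 2ab·Cov[U, Z] + 2ac·Cov[U, Y] + 2bc·Cov[Z, Y], with a = 0.9, b = 8, c = -1.94.
= 14.58 + 3264 + 169.362 + (-158.4) + 31.428 + (-1120.544)
= 2200.426.

variance of R = 2200.426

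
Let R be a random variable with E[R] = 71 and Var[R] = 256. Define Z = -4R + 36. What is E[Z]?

Z = -4R + 36 is linear with a = -4, b = 36.
E[Z] = a·E[R] + b = (-4)·71 + 36 = -248.

E[Z] = -248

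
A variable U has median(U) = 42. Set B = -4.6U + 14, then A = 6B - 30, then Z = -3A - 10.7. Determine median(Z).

median(B) = (-4.6)·42 + 14 = -179.2.
median(A) = 6·(-179.2) + (-30) = -1105.2.
median(Z) = (-3)·(-1105.2) + (-10.7) = 3304.9.

median(Z) = 3304.9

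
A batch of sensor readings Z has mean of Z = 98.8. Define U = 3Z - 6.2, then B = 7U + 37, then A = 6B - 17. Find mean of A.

mean of A = 12393.4

mean of U = 3·98.8 + (-6.2) = 290.2.
mean of B = 7·290.2 + 37 = 2068.4.
mean of A = 6·2068.4 + (-17) = 12393.4.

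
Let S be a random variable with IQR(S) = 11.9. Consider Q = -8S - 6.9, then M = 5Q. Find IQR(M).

IQR(Q) = |-8|·11.9 = 95.2.
IQR(M) = |5|·95.2 = 476.

IQR(M) = 476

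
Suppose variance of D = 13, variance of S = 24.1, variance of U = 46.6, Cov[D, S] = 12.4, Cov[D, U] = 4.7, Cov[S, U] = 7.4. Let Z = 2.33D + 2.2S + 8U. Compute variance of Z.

variance of Z = a²·variance of D + b²·variance of S + c²·variance of U + 2ab·Cov[D, S] + 2ac·Cov[D, U] + 2bc·Cov[S, U], with a = 2.33, b = 2.2, c = 8.
= 70.5757 + 116.644 + 2982.4 + 127.1248 + 175.216 + 260.48
= 3732.4405.

variance of Z = 3732.4405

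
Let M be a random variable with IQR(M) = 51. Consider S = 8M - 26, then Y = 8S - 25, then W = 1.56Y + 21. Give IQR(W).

IQR(S) = |8|·51 = 408.
IQR(Y) = |8|·408 = 3264.
IQR(W) = |1.56|·3264 = 5091.84.

IQR(W) = 5091.84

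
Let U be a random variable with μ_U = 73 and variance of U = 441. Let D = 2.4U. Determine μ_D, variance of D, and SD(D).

μ_D = 175.2, variance of D = 2540.16, SD(D) = 50.4

D = 2.4U is linear with a = 2.4, b = 0.
μ_D = a·μ_U + b = 2.4·73 = 175.2.
variance of D = a²·variance of U = 2.4²·441 = 2540.16.
SD(U) = √441 = 21.
SD(D) = |a|·SD(U) = |2.4|·21 = 50.4.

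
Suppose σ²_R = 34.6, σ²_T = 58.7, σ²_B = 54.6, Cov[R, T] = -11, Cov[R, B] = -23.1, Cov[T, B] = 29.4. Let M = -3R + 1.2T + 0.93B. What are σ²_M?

σ²_M = a²·σ²_R + b²·σ²_T + c²·σ²_B + 2ab·Cov[R, T] + 2ac·Cov[R, B] + 2bc·Cov[T, B], with a = -3, b = 1.2, c = 0.93.
= 311.4 + 84.528 + 47.22354 + 79.2 + 128.898 + 65.6208
= 716.87034.

σ²_M = 716.87034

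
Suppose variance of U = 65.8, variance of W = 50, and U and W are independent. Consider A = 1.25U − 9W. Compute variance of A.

variance of A = a²·variance of U + b²·variance of W + 2ab·covariance of U and W with a = 1.25, b = -9.
Independence gives covariance of U and W = 0.
= 1.25²·65.8 + (-9)²·50 + 2·1.25·(-9)·0
= 102.8125 + 4050 + 0 = 4152.8125.

variance of A = 4152.8125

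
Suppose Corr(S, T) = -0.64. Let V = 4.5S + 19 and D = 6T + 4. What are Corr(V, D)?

Corr(V, D) = -0.64

Linear rescalings preserve correlation up to sign; here the slopes 4.5 and 6 have the same sign, so Corr(V, D) = Corr(S, T) = -0.64.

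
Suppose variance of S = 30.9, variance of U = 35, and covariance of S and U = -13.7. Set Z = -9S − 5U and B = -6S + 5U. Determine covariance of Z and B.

By bilinearity, covariance of Z and B = ac·variance of S + bd·variance of U + (ad+bc)·covariance of S and U, with a=-9, b=-5, c=-6, d=5.
ac·variance of S = (-9)·(-6)·30.9 = 1668.6
bd·variance of U = (-5)·5·35 = -875
(ad+bc)·covariance of S and U = (-15)·(-13.7) = 205.5
covariance of Z and B = 1668.6 + (-875) + 205.5 = 999.1.

covariance of Z and B = 999.1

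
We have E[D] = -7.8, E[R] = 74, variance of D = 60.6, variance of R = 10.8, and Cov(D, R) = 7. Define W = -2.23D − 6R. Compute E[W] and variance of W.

E[W] = (-2.23)·E[D] + (-6)·E[R] = (-2.23)·(-7.8) + (-6)·74 = -426.606.
variance of W = a²·variance of D + b²·variance of R + 2ab·Cov(D, R) with a = -2.23, b = -6.
= (-2.23)²·60.6 + (-6)²·10.8 + 2·(-2.23)·(-6)·7
= 301.35774 + 388.8 + 187.32 = 877.47774.

E[W] = -426.606, variance of W = 877.47774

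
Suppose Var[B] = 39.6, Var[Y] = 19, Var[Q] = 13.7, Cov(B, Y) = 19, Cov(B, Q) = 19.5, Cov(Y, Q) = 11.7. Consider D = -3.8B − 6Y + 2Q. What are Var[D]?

Var[D] = a²·Var[B] + b²·Var[Y] + c²·Var[Q] + 2ab·Cov(B, Y) + 2ac·Cov(B, Q) + 2bc·Cov(Y, Q), with a = -3.8, b = -6, c = 2.
= 571.824 + 684 + 54.8 + 866.4 + (-296.4) + (-280.8)
= 1599.824.

Var[D] = 1599.824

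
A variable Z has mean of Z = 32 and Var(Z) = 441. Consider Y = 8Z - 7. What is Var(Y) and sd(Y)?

Y = 8Z - 7 is linear with a = 8, b = -7.
Var(Y) = a²·Var(Z) = 8²·441 = 28224 (the additive constant -7 does not affect variance).
sd(Z) = √441 = 21.
sd(Y) = |a|·sd(Z) = |8|·21 = 168.

Var(Y) = 28224, sd(Y) = 168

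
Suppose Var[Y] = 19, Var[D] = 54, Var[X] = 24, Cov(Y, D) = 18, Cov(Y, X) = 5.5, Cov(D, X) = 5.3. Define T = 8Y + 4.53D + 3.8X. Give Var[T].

Var[T] = 4492.197

Var[T] = a²·Var[Y] + b²·Var[D] + c²·Var[X] + 2ab·Cov(Y, D) + 2ac·Cov(Y, X) + 2bc·Cov(D, X), with a = 8, b = 4.53, c = 3.8.
= 1216 + 1108.1286 + 346.56 + 1304.64 + 334.4 + 182.4684
= 4492.197.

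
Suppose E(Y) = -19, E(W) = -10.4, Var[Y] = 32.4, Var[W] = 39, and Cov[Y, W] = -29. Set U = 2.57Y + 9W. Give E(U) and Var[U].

E(U) = -142.43, Var[U] = 2031.45876

E(U) = 2.57·E(Y) + 9·E(W) = 2.57·(-19) + 9·(-10.4) = -142.43.
Var[U] = a²·Var[Y] + b²·Var[W] + 2ab·Cov[Y, W] with a = 2.57, b = 9.
= 2.57²·32.4 + 9²·39 + 2·2.57·9·(-29)
= 213.99876 + 3159 + (-1341.54) = 2031.45876.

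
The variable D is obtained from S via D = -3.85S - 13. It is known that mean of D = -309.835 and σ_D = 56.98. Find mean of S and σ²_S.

From D = -3.85S - 13: mean of D = a·mean of S + b, so mean of S = (mean of D − b)/a = (-309.835 − (-13))/(-3.85) = 77.1.
σ²_D = 56.98² = 3246.7204.
σ²_D = a²·σ²_S, so σ²_S = 3246.7204/(-3.85)² = 219.04.

mean of S = 77.1, σ²_S = 219.04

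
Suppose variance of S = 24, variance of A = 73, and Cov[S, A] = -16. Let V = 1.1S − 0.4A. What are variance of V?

variance of V = 54.8

variance of V = a²·variance of S + b²·variance of A + 2ab·Cov[S, A] with a = 1.1, b = -0.4.
= 1.1²·24 + (-0.4)²·73 + 2·1.1·(-0.4)·(-16)
= 29.04 + 11.68 + 14.08 = 54.8.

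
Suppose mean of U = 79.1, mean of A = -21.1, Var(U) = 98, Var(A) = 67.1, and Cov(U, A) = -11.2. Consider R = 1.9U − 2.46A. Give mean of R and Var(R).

mean of R = 1.9·mean of U + (-2.46)·mean of A = 1.9·79.1 + (-2.46)·(-21.1) = 202.196.
Var(R) = a²·Var(U) + b²·Var(A) + 2ab·Cov(U, A) with a = 1.9, b = -2.46.
= 1.9²·98 + (-2.46)²·67.1 + 2·1.9·(-2.46)·(-11.2)
= 353.78 + 406.06236 + 104.6976 = 864.53996.

mean of R = 202.196, Var(R) = 864.53996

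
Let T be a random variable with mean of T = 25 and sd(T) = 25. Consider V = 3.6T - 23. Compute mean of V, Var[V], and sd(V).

mean of V = 67, Var[V] = 8100, sd(V) = 90

V = 3.6T - 23 is linear with a = 3.6, b = -23.
mean of V = a·mean of T + b = 3.6·25 + (-23) = 67.
Var[T] = 25² = 625.
Var[V] = a²·Var[T] = 3.6²·625 = 8100 (the additive constant -23 does not affect variance).
sd(V) = |a|·sd(T) = |3.6|·25 = 90.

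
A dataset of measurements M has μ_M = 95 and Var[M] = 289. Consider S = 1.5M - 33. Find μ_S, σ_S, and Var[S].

μ_S = 109.5, σ_S = 25.5, Var[S] = 650.25

S = 1.5M - 33 is linear with a = 1.5, b = -33.
μ_S = a·μ_M + b = 1.5·95 + (-33) = 109.5.
σ_M = √289 = 17.
σ_S = |a|·σ_M = |1.5|·17 = 25.5.
Var[S] = a²·Var[M] = 1.5²·289 = 650.25 (the additive constant -33 does not affect variance).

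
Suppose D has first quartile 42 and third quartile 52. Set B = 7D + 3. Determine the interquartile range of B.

IQR of D = Q3 − Q1 = 52 − 42 = 10.
Under B = aD + b, IQR(B) = |a|·IQR(D) = |7|·10 = 70 (shifts cancel; spread scales by |a|).

IQR(B) = 70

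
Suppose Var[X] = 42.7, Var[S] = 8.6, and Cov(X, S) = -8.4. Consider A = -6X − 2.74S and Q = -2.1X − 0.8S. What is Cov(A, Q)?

Cov(A, Q) = 468.2176

By bilinearity, Cov(A, Q) = ac·Var[X] + bd·Var[S] + (ad+bc)·Cov(X, S), with a=-6, b=-2.74, c=-2.1, d=-0.8.
ac·Var[X] = (-6)·(-2.1)·42.7 = 538.02
bd·Var[S] = (-2.74)·(-0.8)·8.6 = 18.8512
(ad+bc)·Cov(X, S) = (10.554)·(-8.4) = -88.6536
Cov(A, Q) = 538.02 + 18.8512 + (-88.6536) = 468.2176.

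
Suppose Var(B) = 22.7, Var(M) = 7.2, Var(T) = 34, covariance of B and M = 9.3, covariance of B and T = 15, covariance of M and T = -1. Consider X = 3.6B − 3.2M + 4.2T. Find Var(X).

Var(X) = 1233.888

Var(X) = a²·Var(B) + b²·Var(M) + c²·Var(T) + 2ab·covariance of B and M + 2ac·covariance of B and T + 2bc·covariance of M and T, with a = 3.6, b = -3.2, c = 4.2.
= 294.192 + 73.728 + 599.76 + (-214.272) + 453.6 + 26.88
= 1233.888.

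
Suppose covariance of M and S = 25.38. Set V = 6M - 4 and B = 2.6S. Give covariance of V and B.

covariance of V and B = 395.928

covariance of V and B = a·c·covariance of M and S = 6·2.6·25.38 = 395.928. Additive constants drop out.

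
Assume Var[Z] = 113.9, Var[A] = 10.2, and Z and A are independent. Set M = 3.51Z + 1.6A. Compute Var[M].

Var[M] = 1429.37139

Var[M] = a²·Var[Z] + b²·Var[A] + 2ab·covariance of Z and A with a = 3.51, b = 1.6.
Independence gives covariance of Z and A = 0.
= 3.51²·113.9 + 1.6²·10.2 + 2·3.51·1.6·0
= 1403.25939 + 26.112 + 0 = 1429.37139.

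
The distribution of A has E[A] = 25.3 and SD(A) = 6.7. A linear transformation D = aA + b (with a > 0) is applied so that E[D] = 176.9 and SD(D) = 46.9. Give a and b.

SD(D) = a·SD(A) (a > 0), so a = 46.9/6.7 = 7.
E[D] = a·E[A] + b, so b = 176.9 − 7·25.3 = -0.2.

a = 7, b = -0.2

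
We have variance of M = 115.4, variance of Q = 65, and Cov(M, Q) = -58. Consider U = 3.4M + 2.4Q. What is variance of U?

variance of U = a²·variance of M + b²·variance of Q + 2ab·Cov(M, Q) with a = 3.4, b = 2.4.
= 3.4²·115.4 + 2.4²·65 + 2·3.4·2.4·(-58)
= 1334.024 + 374.4 + (-946.56) = 761.864.

variance of U = 761.864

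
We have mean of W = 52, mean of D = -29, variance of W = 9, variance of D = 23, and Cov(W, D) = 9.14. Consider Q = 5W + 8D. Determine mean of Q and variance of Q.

mean of Q = 5·mean of W + 8·mean of D = 5·52 + 8·(-29) = 28.
variance of Q = a²·variance of W + b²·variance of D + 2ab·Cov(W, D) with a = 5, b = 8.
= 5²·9 + 8²·23 + 2·5·8·9.14
= 225 + 1472 + 731.2 = 2428.2.

mean of Q = 28, variance of Q = 2428.2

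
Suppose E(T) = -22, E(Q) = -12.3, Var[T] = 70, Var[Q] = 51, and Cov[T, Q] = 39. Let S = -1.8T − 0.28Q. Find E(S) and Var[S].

E(S) = (-1.8)·E(T) + (-0.28)·E(Q) = (-1.8)·(-22) + (-0.28)·(-12.3) = 43.044.
Var[S] = a²·Var[T] + b²·Var[Q] + 2ab·Cov[T, Q] with a = -1.8, b = -0.28.
= (-1.8)²·70 + (-0.28)²·51 + 2·(-1.8)·(-0.28)·39
= 226.8 + 3.9984 + 39.312 = 270.1104.

E(S) = 43.044, Var[S] = 270.1104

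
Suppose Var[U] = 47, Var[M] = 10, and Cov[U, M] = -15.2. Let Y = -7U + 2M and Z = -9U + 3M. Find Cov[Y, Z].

By bilinearity, Cov[Y, Z] = ac·Var[U] + bd·Var[M] + (ad+bc)·Cov[U, M], with a=-7, b=2, c=-9, d=3.
ac·Var[U] = (-7)·(-9)·47 = 2961
bd·Var[M] = 2·3·10 = 60
(ad+bc)·Cov[U, M] = (-39)·(-15.2) = 592.8
Cov[Y, Z] = 2961 + 60 + 592.8 = 3613.8.

Cov[Y, Z] = 3613.8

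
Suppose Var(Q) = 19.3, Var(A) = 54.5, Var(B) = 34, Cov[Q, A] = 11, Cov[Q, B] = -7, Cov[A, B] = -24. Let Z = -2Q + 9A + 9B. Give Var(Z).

Var(Z) = 3213.7

Var(Z) = a²·Var(Q) + b²·Var(A) + c²·Var(B) + 2ab·Cov[Q, A] + 2ac·Cov[Q, B] + 2bc·Cov[A, B], with a = -2, b = 9, c = 9.
= 77.2 + 4414.5 + 2754 + (-396) + 252 + (-3888)
= 3213.7.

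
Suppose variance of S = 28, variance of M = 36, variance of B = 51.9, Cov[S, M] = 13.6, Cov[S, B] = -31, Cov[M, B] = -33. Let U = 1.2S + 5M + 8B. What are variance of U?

variance of U = 1189.92

variance of U = a²·variance of S + b²·variance of M + c²·variance of B + 2ab·Cov[S, M] + 2ac·Cov[S, B] + 2bc·Cov[M, B], with a = 1.2, b = 5, c = 8.
= 40.32 + 900 + 3321.6 + 163.2 + (-595.2) + (-2640)
= 1189.92.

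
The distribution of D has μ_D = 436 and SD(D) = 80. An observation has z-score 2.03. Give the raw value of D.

D = 598.4

D = μ_D + z·SD(D) = 436 + 2.03·80 = 598.4.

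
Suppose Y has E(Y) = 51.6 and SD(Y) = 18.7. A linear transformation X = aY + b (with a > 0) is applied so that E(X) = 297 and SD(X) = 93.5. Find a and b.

SD(X) = a·SD(Y) (a > 0), so a = 93.5/18.7 = 5.
E(X) = a·E(Y) + b, so b = 297 − 5·51.6 = 39.

a = 5, b = 39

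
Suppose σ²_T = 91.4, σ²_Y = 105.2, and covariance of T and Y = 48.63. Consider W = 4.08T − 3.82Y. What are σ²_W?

σ²_W = a²·σ²_T + b²·σ²_Y + 2ab·covariance of T and Y with a = 4.08, b = -3.82.
= 4.08²·91.4 + (-3.82)²·105.2 + 2·4.08·(-3.82)·48.63
= 1521.48096 + 1535.12048 + (-1515.855456) = 1540.745984.

σ²_W = 1540.745984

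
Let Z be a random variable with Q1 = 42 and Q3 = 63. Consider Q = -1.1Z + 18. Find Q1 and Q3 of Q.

a = -1.1 < 0 reverses order: Q1(Q) comes from Q3(Z), Q3(Q) from Q1(Z).
Q1(Q) = (-1.1)·63 + 18 = -51.3; Q3(Q) = (-1.1)·42 + 18 = -28.2.

Q1(Q) = -51.3, Q3(Q) = -28.2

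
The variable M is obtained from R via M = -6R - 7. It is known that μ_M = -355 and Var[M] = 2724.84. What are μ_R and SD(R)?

From M = -6R - 7: μ_M = a·μ_R + b, so μ_R = (μ_M − b)/a = (-355 − (-7))/(-6) = 58.
SD(M) = √2724.84 = 52.2.
SD(M) = |a|·SD(R), so SD(R) = 52.2/|-6| = 8.7.

μ_R = 58, SD(R) = 8.7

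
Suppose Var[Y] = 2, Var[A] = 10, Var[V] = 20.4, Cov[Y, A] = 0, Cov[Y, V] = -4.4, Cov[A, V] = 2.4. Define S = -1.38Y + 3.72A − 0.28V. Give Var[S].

Var[S] = a²·Var[Y] + b²·Var[A] + c²·Var[V] + 2ab·Cov[Y, A] + 2ac·Cov[Y, V] + 2bc·Cov[A, V], with a = -1.38, b = 3.72, c = -0.28.
= 3.8088 + 138.384 + 1.59936 + 0 + (-3.40032) + (-4.99968)
= 135.39216.

Var[S] = 135.39216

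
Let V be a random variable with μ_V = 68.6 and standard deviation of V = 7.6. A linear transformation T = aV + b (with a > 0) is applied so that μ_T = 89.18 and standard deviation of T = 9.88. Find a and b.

standard deviation of T = a·standard deviation of V (a > 0), so a = 9.88/7.6 = 1.3.
μ_T = a·μ_V + b, so b = 89.18 − 1.3·68.6 = 0.

a = 1.3, b = 0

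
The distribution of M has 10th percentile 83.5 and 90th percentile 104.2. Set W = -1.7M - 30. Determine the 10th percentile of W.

Since a = -1.7 < 0 the transformation is decreasing, reversing order: the 10th percentile of W corresponds to the 90th percentile of M.
So P_{10}(W) = a·P_{90}(M) + b = (-1.7)·104.2 + (-30) = -207.14.

10th percentile of W = -207.14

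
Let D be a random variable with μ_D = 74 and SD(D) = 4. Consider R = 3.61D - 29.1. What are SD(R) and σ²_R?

R = 3.61D - 29.1 is linear with a = 3.61, b = -29.1.
SD(R) = |a|·SD(D) = |3.61|·4 = 14.44.
σ²_D = 4² = 16.
σ²_R = a²·σ²_D = 3.61²·16 = 208.5136 (the additive constant -29.1 does not affect variance).

SD(R) = 14.44, σ²_R = 208.5136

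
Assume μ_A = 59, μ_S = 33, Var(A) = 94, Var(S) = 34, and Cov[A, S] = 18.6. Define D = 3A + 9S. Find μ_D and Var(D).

μ_D = 474, Var(D) = 4604.4

μ_D = 3·μ_A + 9·μ_S = 3·59 + 9·33 = 474.
Var(D) = a²·Var(A) + b²·Var(S) + 2ab·Cov[A, S] with a = 3, b = 9.
= 3²·94 + 9²·34 + 2·3·9·18.6
= 846 + 2754 + 1004.4 = 4604.4.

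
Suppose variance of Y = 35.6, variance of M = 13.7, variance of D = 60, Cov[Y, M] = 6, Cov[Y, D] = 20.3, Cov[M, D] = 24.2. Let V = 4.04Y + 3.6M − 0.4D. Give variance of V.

variance of V = a²·variance of Y + b²·variance of M + c²·variance of D + 2ab·Cov[Y, M] + 2ac·Cov[Y, D] + 2bc·Cov[M, D], with a = 4.04, b = 3.6, c = -0.4.
= 581.04896 + 177.552 + 9.6 + 174.528 + (-65.6096) + (-69.696)
= 807.42336.

variance of V = 807.42336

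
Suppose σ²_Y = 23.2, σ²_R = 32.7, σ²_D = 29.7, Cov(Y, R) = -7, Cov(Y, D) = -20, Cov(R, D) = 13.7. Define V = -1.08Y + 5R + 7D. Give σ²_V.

σ²_V = a²·σ²_Y + b²·σ²_R + c²·σ²_D + 2ab·Cov(Y, R) + 2ac·Cov(Y, D) + 2bc·Cov(R, D), with a = -1.08, b = 5, c = 7.
= 27.06048 + 817.5 + 1455.3 + 75.6 + 302.4 + 959
= 3636.86048.

σ²_V = 3636.86048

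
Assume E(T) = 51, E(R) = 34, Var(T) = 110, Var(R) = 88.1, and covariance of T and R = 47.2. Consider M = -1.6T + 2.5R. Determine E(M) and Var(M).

E(M) = 3.4, Var(M) = 454.625

E(M) = (-1.6)·E(T) + 2.5·E(R) = (-1.6)·51 + 2.5·34 = 3.4.
Var(M) = a²·Var(T) + b²·Var(R) + 2ab·covariance of T and R with a = -1.6, b = 2.5.
= (-1.6)²·110 + 2.5²·88.1 + 2·(-1.6)·2.5·47.2
= 281.6 + 550.625 + (-377.6) = 454.625.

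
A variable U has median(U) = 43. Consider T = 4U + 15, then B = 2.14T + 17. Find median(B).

median(B) = 417.18

median(T) = 4·43 + 15 = 187.
median(B) = 2.14·187 + 17 = 417.18.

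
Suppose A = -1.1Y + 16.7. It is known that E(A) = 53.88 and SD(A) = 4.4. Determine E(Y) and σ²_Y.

E(Y) = -33.8, σ²_Y = 16

From A = -1.1Y + 16.7: E(A) = a·E(Y) + b, so E(Y) = (E(A) − b)/a = (53.88 − 16.7)/(-1.1) = -33.8.
σ²_A = 4.4² = 19.36.
σ²_A = a²·σ²_Y, so σ²_Y = 19.36/(-1.1)² = 16.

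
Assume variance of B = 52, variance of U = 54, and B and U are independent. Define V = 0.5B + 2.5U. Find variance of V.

variance of V = a²·variance of B + b²·variance of U + 2ab·Cov[B, U] with a = 0.5, b = 2.5.
Independence gives Cov[B, U] = 0.
= 0.5²·52 + 2.5²·54 + 2·0.5·2.5·0
= 13 + 337.5 + 0 = 350.5.

variance of V = 350.5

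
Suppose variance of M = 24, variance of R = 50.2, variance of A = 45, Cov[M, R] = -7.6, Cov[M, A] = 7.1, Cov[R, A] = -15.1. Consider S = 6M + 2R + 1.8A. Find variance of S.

variance of S = 1072.84

variance of S = a²·variance of M + b²·variance of R + c²·variance of A + 2ab·Cov[M, R] + 2ac·Cov[M, A] + 2bc·Cov[R, A], with a = 6, b = 2, c = 1.8.
= 864 + 200.8 + 145.8 + (-182.4) + 153.36 + (-108.72)
= 1072.84.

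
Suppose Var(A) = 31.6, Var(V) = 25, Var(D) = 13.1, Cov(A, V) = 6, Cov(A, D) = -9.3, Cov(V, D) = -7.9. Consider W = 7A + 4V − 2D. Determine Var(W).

Var(W) = 2723.6

Var(W) = a²·Var(A) + b²·Var(V) + c²·Var(D) + 2ab·Cov(A, V) + 2ac·Cov(A, D) + 2bc·Cov(V, D), with a = 7, b = 4, c = -2.
= 1548.4 + 400 + 52.4 + 336 + 260.4 + 126.4
= 2723.6.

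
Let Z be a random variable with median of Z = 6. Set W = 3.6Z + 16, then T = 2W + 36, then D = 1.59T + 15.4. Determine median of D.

median of W = 3.6·6 + 16 = 37.6.
median of T = 2·37.6 + 36 = 111.2.
median of D = 1.59·111.2 + 15.4 = 192.208.

median of D = 192.208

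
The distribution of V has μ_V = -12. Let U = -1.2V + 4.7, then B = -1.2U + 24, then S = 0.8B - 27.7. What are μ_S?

μ_S = -26.836

μ_U = (-1.2)·(-12) + 4.7 = 19.1.
μ_B = (-1.2)·19.1 + 24 = 1.08.
μ_S = 0.8·1.08 + (-27.7) = -26.836.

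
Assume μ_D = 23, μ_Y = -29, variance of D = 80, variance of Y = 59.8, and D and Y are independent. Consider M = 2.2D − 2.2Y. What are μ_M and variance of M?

μ_M = 114.4, variance of M = 676.632

μ_M = 2.2·μ_D + (-2.2)·μ_Y = 2.2·23 + (-2.2)·(-29) = 114.4.
variance of M = a²·variance of D + b²·variance of Y + 2ab·covariance of D and Y with a = 2.2, b = -2.2.
Independence gives covariance of D and Y = 0.
= 2.2²·80 + (-2.2)²·59.8 + 2·2.2·(-2.2)·0
= 387.2 + 289.432 + 0 = 676.632.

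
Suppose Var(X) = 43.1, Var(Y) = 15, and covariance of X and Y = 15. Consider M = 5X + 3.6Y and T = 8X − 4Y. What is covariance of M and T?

covariance of M and T = 1640

By bilinearity, covariance of M and T = ac·Var(X) + bd·Var(Y) + (ad+bc)·covariance of X and Y, with a=5, b=3.6, c=8, d=-4.
ac·Var(X) = 5·8·43.1 = 1724
bd·Var(Y) = 3.6·(-4)·15 = -216
(ad+bc)·covariance of X and Y = (8.8)·15 = 132
covariance of M and T = 1724 + (-216) + 132 = 1640.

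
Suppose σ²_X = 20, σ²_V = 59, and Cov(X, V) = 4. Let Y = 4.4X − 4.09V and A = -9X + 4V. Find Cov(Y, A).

Cov(Y, A) = -1539.6

By bilinearity, Cov(Y, A) = ac·σ²_X + bd·σ²_V + (ad+bc)·Cov(X, V), with a=4.4, b=-4.09, c=-9, d=4.
ac·σ²_X = 4.4·(-9)·20 = -792
bd·σ²_V = (-4.09)·4·59 = -965.24
(ad+bc)·Cov(X, V) = (54.41)·4 = 217.64
Cov(Y, A) = -792 + (-965.24) + 217.64 = -1539.6.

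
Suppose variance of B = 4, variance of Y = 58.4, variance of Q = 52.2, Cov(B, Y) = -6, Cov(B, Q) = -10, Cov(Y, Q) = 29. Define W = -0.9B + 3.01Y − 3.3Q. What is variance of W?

variance of W = a²·variance of B + b²·variance of Y + c²·variance of Q + 2ab·Cov(B, Y) + 2ac·Cov(B, Q) + 2bc·Cov(Y, Q), with a = -0.9, b = 3.01, c = -3.3.
= 3.24 + 529.10984 + 568.458 + 32.508 + (-59.4) + (-576.114)
= 497.80184.

variance of W = 497.80184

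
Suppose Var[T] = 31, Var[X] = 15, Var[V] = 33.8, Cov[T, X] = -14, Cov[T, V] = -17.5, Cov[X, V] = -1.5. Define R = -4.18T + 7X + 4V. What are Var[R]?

Var[R] = 3137.9244

Var[R] = a²·Var[T] + b²·Var[X] + c²·Var[V] + 2ab·Cov[T, X] + 2ac·Cov[T, V] + 2bc·Cov[X, V], with a = -4.18, b = 7, c = 4.
= 541.6444 + 735 + 540.8 + 819.28 + 585.2 + (-84)
= 3137.9244.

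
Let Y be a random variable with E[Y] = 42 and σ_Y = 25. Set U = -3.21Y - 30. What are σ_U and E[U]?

U = -3.21Y - 30 is linear with a = -3.21, b = -30.
σ_U = |a|·σ_Y = |-3.21|·25 = 80.25.
E[U] = a·E[Y] + b = (-3.21)·42 + (-30) = -164.82.

σ_U = 80.25, E[U] = -164.82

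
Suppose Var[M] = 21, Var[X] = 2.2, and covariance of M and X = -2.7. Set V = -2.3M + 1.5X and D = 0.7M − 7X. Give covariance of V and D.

By bilinearity, covariance of V and D = ac·Var[M] + bd·Var[X] + (ad+bc)·covariance of M and X, with a=-2.3, b=1.5, c=0.7, d=-7.
ac·Var[M] = (-2.3)·0.7·21 = -33.81
bd·Var[X] = 1.5·(-7)·2.2 = -23.1
(ad+bc)·covariance of M and X = (17.15)·(-2.7) = -46.305
covariance of V and D = -33.81 + (-23.1) + (-46.305) = -103.215.

covariance of V and D = -103.215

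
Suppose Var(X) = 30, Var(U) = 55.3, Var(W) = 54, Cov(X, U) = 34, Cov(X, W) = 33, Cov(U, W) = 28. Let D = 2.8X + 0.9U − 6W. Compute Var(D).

Var(D) = a²·Var(X) + b²·Var(U) + c²·Var(W) + 2ab·Cov(X, U) + 2ac·Cov(X, W) + 2bc·Cov(U, W), with a = 2.8, b = 0.9, c = -6.
= 235.2 + 44.793 + 1944 + 171.36 + (-1108.8) + (-302.4)
= 984.153.

Var(D) = 984.153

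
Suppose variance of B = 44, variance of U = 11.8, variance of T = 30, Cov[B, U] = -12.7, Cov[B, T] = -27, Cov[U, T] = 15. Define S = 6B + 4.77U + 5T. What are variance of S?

variance of S = a²·variance of B + b²·variance of U + c²·variance of T + 2ab·Cov[B, U] + 2ac·Cov[B, T] + 2bc·Cov[U, T], with a = 6, b = 4.77, c = 5.
= 1584 + 268.48422 + 750 + (-726.948) + (-1620) + 715.5
= 971.03622.

variance of S = 971.03622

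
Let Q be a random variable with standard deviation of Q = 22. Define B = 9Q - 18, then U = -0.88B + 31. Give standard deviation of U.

standard deviation of B = |9|·22 = 198.
standard deviation of U = |-0.88|·198 = 174.24.

standard deviation of U = 174.24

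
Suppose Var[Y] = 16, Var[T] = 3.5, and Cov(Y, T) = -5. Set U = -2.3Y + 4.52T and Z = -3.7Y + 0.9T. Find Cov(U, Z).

By bilinearity, Cov(U, Z) = ac·Var[Y] + bd·Var[T] + (ad+bc)·Cov(Y, T), with a=-2.3, b=4.52, c=-3.7, d=0.9.
ac·Var[Y] = (-2.3)·(-3.7)·16 = 136.16
bd·Var[T] = 4.52·0.9·3.5 = 14.238
(ad+bc)·Cov(Y, T) = (-18.794)·(-5) = 93.97
Cov(U, Z) = 136.16 + 14.238 + 93.97 = 244.368.

Cov(U, Z) = 244.368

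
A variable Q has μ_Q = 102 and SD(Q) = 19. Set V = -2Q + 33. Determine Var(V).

V = -2Q + 33 is linear with a = -2, b = 33.
Var(Q) = 19² = 361.
Var(V) = a²·Var(Q) = (-2)²·361 = 1444 (the additive constant 33 does not affect variance).

Var(V) = 1444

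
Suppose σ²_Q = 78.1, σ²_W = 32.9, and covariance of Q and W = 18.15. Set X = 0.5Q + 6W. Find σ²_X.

σ²_X = 1312.825

σ²_X = a²·σ²_Q + b²·σ²_W + 2ab·covariance of Q and W with a = 0.5, b = 6.
= 0.5²·78.1 + 6²·32.9 + 2·0.5·6·18.15
= 19.525 + 1184.4 + 108.9 = 1312.825.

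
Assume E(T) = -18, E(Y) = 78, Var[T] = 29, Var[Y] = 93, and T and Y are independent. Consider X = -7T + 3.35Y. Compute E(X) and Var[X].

E(X) = (-7)·E(T) + 3.35·E(Y) = (-7)·(-18) + 3.35·78 = 387.3.
Var[X] = a²·Var[T] + b²·Var[Y] + 2ab·Cov[T, Y] with a = -7, b = 3.35.
Independence gives Cov[T, Y] = 0.
= (-7)²·29 + 3.35²·93 + 2·(-7)·3.35·0
= 1421 + 1043.6925 + 0 = 2464.6925.

E(X) = 387.3, Var[X] = 2464.6925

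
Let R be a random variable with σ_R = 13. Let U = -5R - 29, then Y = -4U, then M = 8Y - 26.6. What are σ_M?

σ_M = 2080

σ_U = |-5|·13 = 65.
σ_Y = |-4|·65 = 260.
σ_M = |8|·260 = 2080.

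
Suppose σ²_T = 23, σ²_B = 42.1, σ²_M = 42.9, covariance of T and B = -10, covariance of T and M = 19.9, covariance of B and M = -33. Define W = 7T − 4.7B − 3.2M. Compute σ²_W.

σ²_W = a²·σ²_T + b²·σ²_B + c²·σ²_M + 2ab·covariance of T and B + 2ac·covariance of T and M + 2bc·covariance of B and M, with a = 7, b = -4.7, c = -3.2.
= 1127 + 929.989 + 439.296 + 658 + (-891.52) + (-992.64)
= 1270.125.

σ²_W = 1270.125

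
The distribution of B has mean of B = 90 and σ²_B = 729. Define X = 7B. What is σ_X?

σ_X = 189

X = 7B is linear with a = 7, b = 0.
σ_B = √729 = 27.
σ_X = |a|·σ_B = |7|·27 = 189.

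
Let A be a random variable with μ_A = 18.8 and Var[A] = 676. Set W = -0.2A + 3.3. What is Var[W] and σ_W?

W = -0.2A + 3.3 is linear with a = -0.2, b = 3.3.
Var[W] = a²·Var[A] = (-0.2)²·676 = 27.04 (the additive constant 3.3 does not affect variance).
σ_A = √676 = 26.
σ_W = |a|·σ_A = |-0.2|·26 = 5.2.

Var[W] = 27.04, σ_W = 5.2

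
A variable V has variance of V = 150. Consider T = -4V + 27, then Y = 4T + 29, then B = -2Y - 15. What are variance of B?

variance of B = 153600

variance of T = (-4)²·150 = 2400.
variance of Y = 4²·2400 = 38400.
variance of B = (-2)²·38400 = 153600.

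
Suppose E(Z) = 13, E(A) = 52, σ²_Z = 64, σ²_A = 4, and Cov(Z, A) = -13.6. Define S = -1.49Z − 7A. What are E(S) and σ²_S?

E(S) = (-1.49)·E(Z) + (-7)·E(A) = (-1.49)·13 + (-7)·52 = -383.37.
σ²_S = a²·σ²_Z + b²·σ²_A + 2ab·Cov(Z, A) with a = -1.49, b = -7.
= (-1.49)²·64 + (-7)²·4 + 2·(-1.49)·(-7)·(-13.6)
= 142.0864 + 196 + (-283.696) = 54.3904.

E(S) = -383.37, σ²_S = 54.3904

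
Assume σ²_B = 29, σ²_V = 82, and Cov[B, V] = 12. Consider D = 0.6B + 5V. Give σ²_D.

σ²_D = 2132.44

σ²_D = a²·σ²_B + b²·σ²_V + 2ab·Cov[B, V] with a = 0.6, b = 5.
= 0.6²·29 + 5²·82 + 2·0.6·5·12
= 10.44 + 2050 + 72 = 2132.44.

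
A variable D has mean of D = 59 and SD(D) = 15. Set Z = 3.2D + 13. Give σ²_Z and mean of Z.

Z = 3.2D + 13 is linear with a = 3.2, b = 13.
σ²_D = 15² = 225.
σ²_Z = a²·σ²_D = 3.2²·225 = 2304 (the additive constant 13 does not affect variance).
mean of Z = a·mean of D + b = 3.2·59 + 13 = 201.8.

σ²_Z = 2304, mean of Z = 201.8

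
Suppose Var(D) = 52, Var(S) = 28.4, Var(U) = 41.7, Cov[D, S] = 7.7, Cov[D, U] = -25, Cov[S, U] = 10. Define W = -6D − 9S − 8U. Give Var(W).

Var(W) = a²·Var(D) + b²·Var(S) + c²·Var(U) + 2ab·Cov[D, S] + 2ac·Cov[D, U] + 2bc·Cov[S, U], with a = -6, b = -9, c = -8.
= 1872 + 2300.4 + 2668.8 + 831.6 + (-2400) + 1440
= 6712.8.

Var(W) = 6712.8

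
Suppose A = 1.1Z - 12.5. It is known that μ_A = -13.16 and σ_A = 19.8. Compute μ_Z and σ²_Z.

From A = 1.1Z - 12.5: μ_A = a·μ_Z + b, so μ_Z = (μ_A − b)/a = (-13.16 − (-12.5))/1.1 = -0.6.
σ²_A = 19.8² = 392.04.
σ²_A = a²·σ²_Z, so σ²_Z = 392.04/1.1² = 324.

μ_Z = -0.6, σ²_Z = 324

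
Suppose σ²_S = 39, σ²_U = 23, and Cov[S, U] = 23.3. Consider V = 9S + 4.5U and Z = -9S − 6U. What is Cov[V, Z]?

Cov[V, Z] = -5981.85

By bilinearity, Cov[V, Z] = ac·σ²_S + bd·σ²_U + (ad+bc)·Cov[S, U], with a=9, b=4.5, c=-9, d=-6.
ac·σ²_S = 9·(-9)·39 = -3159
bd·σ²_U = 4.5·(-6)·23 = -621
(ad+bc)·Cov[S, U] = (-94.5)·23.3 = -2201.85
Cov[V, Z] = -3159 + (-621) + (-2201.85) = -5981.85.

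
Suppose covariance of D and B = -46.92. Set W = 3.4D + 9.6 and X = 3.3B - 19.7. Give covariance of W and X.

covariance of W and X = a·c·covariance of D and B = 3.4·3.3·(-46.92) = -526.4424. Additive constants drop out.

covariance of W and X = -526.4424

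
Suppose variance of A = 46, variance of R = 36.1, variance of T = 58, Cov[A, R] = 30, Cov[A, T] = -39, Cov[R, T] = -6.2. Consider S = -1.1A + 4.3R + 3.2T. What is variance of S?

variance of S = a²·variance of A + b²·variance of R + c²·variance of T + 2ab·Cov[A, R] + 2ac·Cov[A, T] + 2bc·Cov[R, T], with a = -1.1, b = 4.3, c = 3.2.
= 55.66 + 667.489 + 593.92 + (-283.8) + 274.56 + (-170.624)
= 1137.205.

variance of S = 1137.205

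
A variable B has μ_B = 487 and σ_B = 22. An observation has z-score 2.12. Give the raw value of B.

B = μ_B + z·σ_B = 487 + 2.12·22 = 533.64.

B = 533.64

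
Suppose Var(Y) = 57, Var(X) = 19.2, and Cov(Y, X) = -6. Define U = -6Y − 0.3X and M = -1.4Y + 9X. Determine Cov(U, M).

Cov(U, M) = 748.44

By bilinearity, Cov(U, M) = ac·Var(Y) + bd·Var(X) + (ad+bc)·Cov(Y, X), with a=-6, b=-0.3, c=-1.4, d=9.
ac·Var(Y) = (-6)·(-1.4)·57 = 478.8
bd·Var(X) = (-0.3)·9·19.2 = -51.84
(ad+bc)·Cov(Y, X) = (-53.58)·(-6) = 321.48
Cov(U, M) = 478.8 + (-51.84) + 321.48 = 748.44.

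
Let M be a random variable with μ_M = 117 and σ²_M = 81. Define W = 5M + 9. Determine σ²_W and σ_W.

σ²_W = 2025, σ_W = 45

W = 5M + 9 is linear with a = 5, b = 9.
σ²_W = a²·σ²_M = 5²·81 = 2025 (the additive constant 9 does not affect variance).
σ_M = √81 = 9.
σ_W = |a|·σ_M = |5|·9 = 45.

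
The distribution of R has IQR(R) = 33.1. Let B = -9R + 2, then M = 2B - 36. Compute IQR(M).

IQR(M) = 595.8

IQR(B) = |-9|·33.1 = 297.9.
IQR(M) = |2|·297.9 = 595.8.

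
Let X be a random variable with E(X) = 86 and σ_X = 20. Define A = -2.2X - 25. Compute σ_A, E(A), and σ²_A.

σ_A = 44, E(A) = -214.2, σ²_A = 1936

A = -2.2X - 25 is linear with a = -2.2, b = -25.
σ_A = |a|·σ_X = |-2.2|·20 = 44.
E(A) = a·E(X) + b = (-2.2)·86 + (-25) = -214.2.
σ²_X = 20² = 400.
σ²_A = a²·σ²_X = (-2.2)²·400 = 1936 (the additive constant -25 does not affect variance).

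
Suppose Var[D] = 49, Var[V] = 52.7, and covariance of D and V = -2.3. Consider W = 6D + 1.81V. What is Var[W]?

Var[W] = a²·Var[D] + b²·Var[V] + 2ab·covariance of D and V with a = 6, b = 1.81.
= 6²·49 + 1.81²·52.7 + 2·6·1.81·(-2.3)
= 1764 + 172.65047 + (-49.956) = 1886.69447.

Var[W] = 1886.69447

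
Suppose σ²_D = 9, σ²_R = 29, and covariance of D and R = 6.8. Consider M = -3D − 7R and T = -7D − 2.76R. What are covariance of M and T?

By bilinearity, covariance of M and T = ac·σ²_D + bd·σ²_R + (ad+bc)·covariance of D and R, with a=-3, b=-7, c=-7, d=-2.76.
ac·σ²_D = (-3)·(-7)·9 = 189
bd·σ²_R = (-7)·(-2.76)·29 = 560.28
(ad+bc)·covariance of D and R = (57.28)·6.8 = 389.504
covariance of M and T = 189 + 560.28 + 389.504 = 1138.784.

covariance of M and T = 1138.784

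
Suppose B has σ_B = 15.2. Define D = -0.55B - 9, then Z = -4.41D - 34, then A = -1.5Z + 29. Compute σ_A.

σ_D = |-0.55|·15.2 = 8.36.
σ_Z = |-4.41|·8.36 = 36.8676.
σ_A = |-1.5|·36.8676 = 55.3014.

σ_A = 55.3014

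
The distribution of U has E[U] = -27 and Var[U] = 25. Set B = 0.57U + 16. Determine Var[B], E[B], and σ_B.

Var[B] = 8.1225, E[B] = 0.61, σ_B = 2.85

B = 0.57U + 16 is linear with a = 0.57, b = 16.
Var[B] = a²·Var[U] = 0.57²·25 = 8.1225 (the additive constant 16 does not affect variance).
E[B] = a·E[U] + b = 0.57·(-27) + 16 = 0.61.
σ_U = √25 = 5.
σ_B = |a|·σ_U = |0.57|·5 = 2.85.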